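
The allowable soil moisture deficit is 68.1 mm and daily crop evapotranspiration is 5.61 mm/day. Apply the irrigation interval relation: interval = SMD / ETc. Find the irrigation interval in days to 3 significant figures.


interval = 68.1 / 5.61 = 12.1 days
Therefore the irrigation interval = 12.1 days.


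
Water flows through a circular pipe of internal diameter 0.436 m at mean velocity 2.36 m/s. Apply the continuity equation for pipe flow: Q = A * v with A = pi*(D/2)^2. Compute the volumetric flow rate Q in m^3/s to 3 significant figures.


A = pi*(0.436/2)^2 = 0.14930 m^2
Q = 0.14930 * 2.36 = 0.352 m^3/s
Therefore the volumetric flow rate Q = 0.352 m^3/s.


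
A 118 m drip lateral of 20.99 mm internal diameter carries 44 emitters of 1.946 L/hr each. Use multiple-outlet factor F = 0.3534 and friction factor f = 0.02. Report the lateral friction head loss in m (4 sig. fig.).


Approach: apply Darcy-Weisbach with the multiple-outlet F-factor, Q = n*q/(3600*1000) m^3/s; v = Q/A; hf = F*f*(L/D)*(v^2/(2g)).
Q = 44*1.946/(3600*1000) = 2.37844e-05 m^3/s
A = pi*(20.99e-3/2)^2 = 3.46031e-04 m^2, so v = Q/A = 0.0687351 m/s
hf = 0.3534*0.02*(118/0.02099)*(0.0687351^2/(2*9.81)) = 0.009568 m
Therefore the lateral friction head loss = 0.009568 m.


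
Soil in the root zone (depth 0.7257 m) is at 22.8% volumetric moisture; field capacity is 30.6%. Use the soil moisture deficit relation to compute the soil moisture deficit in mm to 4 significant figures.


Approach: apply the soil moisture deficit relation, SMD = (FC - theta)/100 * depth * 1000.
SMD = (30.6 - 22.8)/100 * 0.7257 * 1000 = 56.60 mm
Therefore the soil moisture deficit = 56.60 mm.


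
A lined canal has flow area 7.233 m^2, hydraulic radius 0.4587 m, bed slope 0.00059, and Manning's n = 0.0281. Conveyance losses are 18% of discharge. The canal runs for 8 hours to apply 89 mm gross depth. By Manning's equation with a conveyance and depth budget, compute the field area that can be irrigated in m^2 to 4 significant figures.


Approach: apply Manning's equation with a conveyance and depth budget, Q = (1/n)*A*R^(2/3)*S^(1/2); Q_field = Q*(1-loss); Area = Q_field*t/(d/1000).
Step 1 — canal discharge (Manning's equation):
  Q = (1/0.0281) * 7.233 * 0.4587^(2/3) * 0.00059^(1/2) = 3.71870 m^3/s
Step 2 — delivered flow: Q_field = 3.71870*(1 - 18/100) = 3.04933 m^3/s
Step 3 — volume delivered: V = 3.04933 * 8*3600 = 87820.7 m^3
Step 4 — area served: A = V / (depth/1000) = 87820.7 / 0.089 = 986700 m^2
Therefore the field area that can be irrigated = 986700 m^2.


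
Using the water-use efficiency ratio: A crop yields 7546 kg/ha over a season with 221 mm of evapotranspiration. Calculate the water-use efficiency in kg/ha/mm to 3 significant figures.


Approach: apply the water-use efficiency ratio, WUE = yield/ET.
WUE = 7546 / 221 = 34.1 kg/ha/mm
Therefore the water-use efficiency = 34.1 kg/ha/mm.


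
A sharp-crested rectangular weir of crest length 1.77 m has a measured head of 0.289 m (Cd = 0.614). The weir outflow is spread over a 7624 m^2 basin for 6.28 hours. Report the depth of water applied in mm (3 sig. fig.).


Approach: apply the rectangular weir equation with a volume-to-depth conversion, Q = (2/3)*Cd*L*sqrt(2g)*H^1.5; d = Q*t/A * 1000.
Step 1 — weir discharge:
  Q = (2/3)*0.614*1.77*sqrt(2*9.81)*0.289^1.5 = 0.49859 m^3/s
Step 2 — volume: V = 0.49859 * 6.28*3600 = 11272 m^3
Step 3 — depth: d = V/A * 1000 = 11272/7624 * 1000 = 1480 mm
Therefore the depth of water applied = 1480 mm.


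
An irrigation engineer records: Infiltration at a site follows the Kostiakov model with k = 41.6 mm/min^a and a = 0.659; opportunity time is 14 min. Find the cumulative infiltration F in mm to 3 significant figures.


Approach: apply the Kostiakov infiltration equation, F = k*t^a.
F = 41.6 * 14^0.659 = 237 mm
Therefore the cumulative infiltration F = 237 mm.


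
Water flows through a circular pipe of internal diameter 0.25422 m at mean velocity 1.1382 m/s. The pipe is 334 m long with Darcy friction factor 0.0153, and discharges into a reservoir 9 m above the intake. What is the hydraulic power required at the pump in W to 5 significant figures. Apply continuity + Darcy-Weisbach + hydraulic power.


Approach: apply continuity + Darcy-Weisbach + hydraulic power, Q = A*v; hf = f*(L/D)*(v^2/(2g)); H = static + hf; P = rho*g*Q*H.
Step 1 — flow rate (continuity, Q = A*v):
  A = pi*(0.25422/2)^2 = 0.05075856 m^2
  Q = 0.05075856 * 1.1382 = 0.05777340 m^3/s
Step 2 — friction head loss (Darcy-Weisbach):
  hf = 0.0153 * (334/0.25422) * (1.1382^2 / (2*9.81))
  hf = 1.327292 m
Step 3 — total head: H = 9 + 1.327292 = 10.32729 m
Step 4 — hydraulic power (P = rho*g*Q*H):
  P = 1000 * 9.81 * 0.05777340 * 10.32729 = 5853.1 W
Therefore the hydraulic power required at the pump = 5853.1 W.


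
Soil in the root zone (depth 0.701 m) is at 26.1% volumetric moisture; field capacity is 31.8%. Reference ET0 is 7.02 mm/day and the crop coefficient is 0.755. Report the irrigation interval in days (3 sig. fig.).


Approach: apply soil-water budget scheduling, SMD = (FC-theta)/100*depth*1000; ETc = ET0*Kc; interval = SMD/ETc.
Step 1 — soil moisture deficit:
  SMD = (31.8 - 26.1)/100 * 0.701 * 1000 = 39.957 mm
Step 2 — daily crop ET (ETc = ET0*Kc):
  ETc = 7.02 * 0.755 = 5.3001 mm/day
Step 3 — irrigation interval (SMD/ETc):
  interval = 39.957 / 5.3001 = 7.54 days
Therefore the irrigation interval = 7.54 days.


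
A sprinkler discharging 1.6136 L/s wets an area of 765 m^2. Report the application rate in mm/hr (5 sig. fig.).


Approach: apply the application rate relation, rate = (Q/A)*3600.
rate = (1.6136 / 765) * 3600 = 7.5934 mm/hr
Therefore the application rate = 7.5934 mm/hr.


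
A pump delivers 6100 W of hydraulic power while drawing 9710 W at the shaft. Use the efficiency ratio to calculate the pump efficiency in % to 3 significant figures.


Approach: apply the efficiency ratio, eta = (P_out/P_in)*100.
eta = (6100 / 9710) * 100 = 62.8 %
Therefore the pump efficiency = 62.8 %.


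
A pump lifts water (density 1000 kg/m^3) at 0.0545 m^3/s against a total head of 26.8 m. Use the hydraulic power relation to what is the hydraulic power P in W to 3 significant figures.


Approach: apply the hydraulic power relation, P = rho*g*Q*H.
P = 1000 * 9.81 * 0.0545 * 26.8 = 14300 W
Therefore the hydraulic power P = 14300 W.


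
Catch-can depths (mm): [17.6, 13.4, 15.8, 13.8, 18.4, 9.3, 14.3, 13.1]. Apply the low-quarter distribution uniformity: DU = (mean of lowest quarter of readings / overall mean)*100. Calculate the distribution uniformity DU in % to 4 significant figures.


sorted lowest 2 of 8: [9.3, 13.1] -> mean = 11.2000 mm
overall mean = 14.4625 mm
DU = (11.2000/14.4625)*100 = 77.44 %
Therefore the distribution uniformity DU = 77.44 %.


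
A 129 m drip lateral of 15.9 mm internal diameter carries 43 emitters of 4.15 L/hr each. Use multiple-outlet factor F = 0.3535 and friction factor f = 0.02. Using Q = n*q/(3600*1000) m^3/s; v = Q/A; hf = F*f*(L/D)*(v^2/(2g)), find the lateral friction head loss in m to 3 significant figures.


Q = 43*4.15/(3600*1000) = 4.9569e-05 m^3/s
A = pi*(15.9e-3/2)^2 = 1.9856e-04 m^2, so v = Q/A = 0.24965 m/s
hf = 0.3535*0.02*(129/0.0159)*(0.24965^2/(2*9.81)) = 0.182 m
Therefore the lateral friction head loss = 0.182 m.


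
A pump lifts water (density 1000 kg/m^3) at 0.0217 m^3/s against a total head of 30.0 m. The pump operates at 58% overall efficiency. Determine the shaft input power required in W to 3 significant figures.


Approach: apply hydraulic power then efficiency conversion, P = rho*g*Q*H; P_in = P/eta.
Step 1 — hydraulic power (P = rho*g*Q*H):
  P = 1000 * 9.81 * 0.0217 * 30.0 = 6386.3 W
Step 2 — input power: P_in = P/eta = 6386.3 / 0.58 = 11000 W
Therefore the shaft input power required = 11000 W.


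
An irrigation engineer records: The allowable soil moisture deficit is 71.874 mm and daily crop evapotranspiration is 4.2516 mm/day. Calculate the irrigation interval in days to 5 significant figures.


Approach: apply the irrigation interval relation, interval = SMD / ETc.
interval = 71.874 / 4.2516 = 16.905 days
Therefore the irrigation interval = 16.905 days.


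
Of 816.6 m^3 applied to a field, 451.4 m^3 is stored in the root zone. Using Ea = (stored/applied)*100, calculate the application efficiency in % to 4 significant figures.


Ea = (451.4/816.6)*100 = 55.28 %
Therefore the application efficiency = 55.28 %.


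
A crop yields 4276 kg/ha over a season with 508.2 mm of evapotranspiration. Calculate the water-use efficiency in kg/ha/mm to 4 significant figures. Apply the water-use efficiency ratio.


Approach: apply the water-use efficiency ratio, WUE = yield/ET.
WUE = 4276 / 508.2 = 8.414 kg/ha/mm
Therefore the water-use efficiency = 8.414 kg/ha/mm.


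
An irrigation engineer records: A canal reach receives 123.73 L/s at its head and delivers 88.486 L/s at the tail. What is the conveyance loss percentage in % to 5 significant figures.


Approach: apply the conveyance loss ratio, loss% = ((Q_head - Q_tail)/Q_head)*100.
loss = ((123.73 - 88.486)/123.73)*100 = 28.485 %
Therefore the conveyance loss percentage = 28.485 %.


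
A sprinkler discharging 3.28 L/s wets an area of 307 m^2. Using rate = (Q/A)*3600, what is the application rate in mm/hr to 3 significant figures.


rate = (3.28 / 307) * 3600 = 38.5 mm/hr
Therefore the application rate = 38.5 mm/hr.


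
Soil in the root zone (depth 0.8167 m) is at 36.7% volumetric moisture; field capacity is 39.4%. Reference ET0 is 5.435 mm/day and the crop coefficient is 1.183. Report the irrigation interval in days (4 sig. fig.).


Approach: apply soil-water budget scheduling, SMD = (FC-theta)/100*depth*1000; ETc = ET0*Kc; interval = SMD/ETc.
Step 1 — soil moisture deficit:
  SMD = (39.4 - 36.7)/100 * 0.8167 * 1000 = 22.0509 mm
Step 2 — daily crop ET (ETc = ET0*Kc):
  ETc = 5.435 * 1.183 = 6.42960 mm/day
Step 3 — irrigation interval (SMD/ETc):
  interval = 22.0509 / 6.42960 = 3.430 days
Therefore the irrigation interval = 3.430 days.


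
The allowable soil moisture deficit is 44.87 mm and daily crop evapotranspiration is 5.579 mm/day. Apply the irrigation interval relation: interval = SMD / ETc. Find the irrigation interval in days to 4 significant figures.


interval = 44.87 / 5.579 = 8.043 days
Therefore the irrigation interval = 8.043 days.


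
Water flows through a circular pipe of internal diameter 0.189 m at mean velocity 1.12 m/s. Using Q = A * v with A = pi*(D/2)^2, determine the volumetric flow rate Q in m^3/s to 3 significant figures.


A = pi*(0.189/2)^2 = 0.028055 m^2
Q = 0.028055 * 1.12 = 0.0314 m^3/s
Therefore the volumetric flow rate Q = 0.0314 m^3/s.


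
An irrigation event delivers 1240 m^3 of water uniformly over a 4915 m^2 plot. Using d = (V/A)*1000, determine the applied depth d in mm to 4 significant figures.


d = (1240 / 4915) * 1000 = 252.3 mm
Therefore the applied depth d = 252.3 mm.


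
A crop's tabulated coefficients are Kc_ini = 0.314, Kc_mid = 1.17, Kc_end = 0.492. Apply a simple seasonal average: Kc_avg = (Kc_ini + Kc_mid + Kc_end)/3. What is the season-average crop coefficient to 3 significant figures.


Kc_avg = (0.314 + 1.17 + 0.492)/3 = 0.659
Therefore the season-average crop coefficient = 0.659.


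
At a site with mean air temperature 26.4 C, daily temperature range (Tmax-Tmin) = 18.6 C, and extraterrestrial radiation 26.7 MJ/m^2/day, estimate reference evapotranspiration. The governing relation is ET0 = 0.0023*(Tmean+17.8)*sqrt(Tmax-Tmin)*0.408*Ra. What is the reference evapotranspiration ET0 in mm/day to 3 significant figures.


ET0 = 0.0023*(26.4+17.8)*sqrt(18.6)*0.408*26.7 = 4.78 mm/day
Therefore the reference evapotranspiration ET0 = 4.78 mm/day.


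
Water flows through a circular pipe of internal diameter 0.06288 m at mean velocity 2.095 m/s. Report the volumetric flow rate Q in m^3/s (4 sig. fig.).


Approach: apply the continuity equation for pipe flow, Q = A * v with A = pi*(D/2)^2.
A = pi*(0.06288/2)^2 = 0.00310538 m^2
Q = 0.00310538 * 2.095 = 0.006506 m^3/s
Therefore the volumetric flow rate Q = 0.006506 m^3/s.


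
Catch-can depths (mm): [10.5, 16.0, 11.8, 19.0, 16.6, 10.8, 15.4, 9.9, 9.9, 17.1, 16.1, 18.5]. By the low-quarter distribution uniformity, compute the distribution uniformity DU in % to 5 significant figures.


Approach: apply the low-quarter distribution uniformity, DU = (mean of lowest quarter of readings / overall mean)*100.
sorted lowest 3 of 12: [9.9, 9.9, 10.5] -> mean = 10.10000 mm
overall mean = 14.30000 mm
DU = (10.10000/14.30000)*100 = 70.629 %
Therefore the distribution uniformity DU = 70.629 %.


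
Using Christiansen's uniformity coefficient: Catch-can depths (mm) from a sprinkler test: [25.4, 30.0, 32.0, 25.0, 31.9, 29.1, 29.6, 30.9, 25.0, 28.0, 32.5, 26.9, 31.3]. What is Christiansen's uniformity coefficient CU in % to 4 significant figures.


Approach: apply Christiansen's uniformity coefficient, CU = (1 - mean_abs_deviation/mean)*100.
mean = 29.0462 mm
mean |d_i - mean| = 2.29704 mm
CU = (1 - 2.29704/29.0462)*100 = 92.09 %
Therefore Christiansen's uniformity coefficient CU = 92.09 %.


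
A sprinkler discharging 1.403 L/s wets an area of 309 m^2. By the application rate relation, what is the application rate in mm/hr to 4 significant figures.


Approach: apply the application rate relation, rate = (Q/A)*3600.
rate = (1.403 / 309) * 3600 = 16.35 mm/hr
Therefore the application rate = 16.35 mm/hr.


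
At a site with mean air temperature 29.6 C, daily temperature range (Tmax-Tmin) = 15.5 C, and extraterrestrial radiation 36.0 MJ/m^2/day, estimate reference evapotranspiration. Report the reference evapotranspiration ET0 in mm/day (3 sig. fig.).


Approach: apply the Hargreaves-Samani method, ET0 = 0.0023*(Tmean+17.8)*sqrt(Tmax-Tmin)*0.408*Ra.
ET0 = 0.0023*(29.6+17.8)*sqrt(15.5)*0.408*36.0 = 6.30 mm/day
Therefore the reference evapotranspiration ET0 = 6.30 mm/day.


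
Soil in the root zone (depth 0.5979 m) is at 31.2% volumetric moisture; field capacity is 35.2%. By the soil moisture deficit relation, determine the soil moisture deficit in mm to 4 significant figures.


Approach: apply the soil moisture deficit relation, SMD = (FC - theta)/100 * depth * 1000.
SMD = (35.2 - 31.2)/100 * 0.5979 * 1000 = 23.92 mm
Therefore the soil moisture deficit = 23.92 mm.


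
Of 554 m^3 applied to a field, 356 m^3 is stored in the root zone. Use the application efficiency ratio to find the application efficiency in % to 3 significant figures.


Approach: apply the application efficiency ratio, Ea = (stored/applied)*100.
Ea = (356/554)*100 = 64.3 %
Therefore the application efficiency = 64.3 %.


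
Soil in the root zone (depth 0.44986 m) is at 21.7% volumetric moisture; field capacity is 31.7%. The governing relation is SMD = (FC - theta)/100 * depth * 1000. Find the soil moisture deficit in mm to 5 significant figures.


SMD = (31.7 - 21.7)/100 * 0.44986 * 1000 = 44.986 mm
Therefore the soil moisture deficit = 44.986 mm.


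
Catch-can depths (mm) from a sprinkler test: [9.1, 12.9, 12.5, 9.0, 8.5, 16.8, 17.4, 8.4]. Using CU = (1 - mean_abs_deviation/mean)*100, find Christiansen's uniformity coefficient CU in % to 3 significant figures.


mean = 11.825 mm
mean |d_i - mean| = 3.0750 mm
CU = (1 - 3.0750/11.825)*100 = 74.0 %
Therefore Christiansen's uniformity coefficient CU = 74.0 %.


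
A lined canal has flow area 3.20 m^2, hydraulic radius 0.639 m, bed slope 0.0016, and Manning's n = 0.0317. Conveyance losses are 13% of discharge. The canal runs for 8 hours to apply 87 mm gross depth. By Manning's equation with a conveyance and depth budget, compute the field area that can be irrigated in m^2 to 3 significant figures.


Approach: apply Manning's equation with a conveyance and depth budget, Q = (1/n)*A*R^(2/3)*S^(1/2); Q_field = Q*(1-loss); Area = Q_field*t/(d/1000).
Step 1 — canal discharge (Manning's equation):
  Q = (1/0.0317) * 3.20 * 0.639^(2/3) * 0.0016^(1/2) = 2.9956 m^3/s
Step 2 — delivered flow: Q_field = 2.9956*(1 - 13/100) = 2.6062 m^3/s
Step 3 — volume delivered: V = 2.6062 * 8*3600 = 75058 m^3
Step 4 — area served: A = V / (depth/1000) = 75058 / 0.087 = 863000 m^2
Therefore the field area that can be irrigated = 863000 m^2.


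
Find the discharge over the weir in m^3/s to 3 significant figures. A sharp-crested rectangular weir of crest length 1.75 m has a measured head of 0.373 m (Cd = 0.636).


Approach: apply the rectangular weir equation, Q = (2/3)*Cd*L*sqrt(2g)*H^1.5.
Q = (2/3)*0.636*1.75*sqrt(2*9.81)*0.373^1.5 = 0.749 m^3/s
Therefore the discharge over the weir = 0.749 m^3/s.


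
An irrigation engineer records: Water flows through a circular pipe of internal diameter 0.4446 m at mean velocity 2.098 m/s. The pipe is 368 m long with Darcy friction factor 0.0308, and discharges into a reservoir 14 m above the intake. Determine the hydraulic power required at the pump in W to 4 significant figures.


Approach: apply continuity + Darcy-Weisbach + hydraulic power, Q = A*v; hf = f*(L/D)*(v^2/(2g)); H = static + hf; P = rho*g*Q*H.
Step 1 — flow rate (continuity, Q = A*v):
  A = pi*(0.4446/2)^2 = 0.155249 m^2
  Q = 0.155249 * 2.098 = 0.325712 m^3/s
Step 2 — friction head loss (Darcy-Weisbach):
  hf = 0.0308 * (368/0.4446) * (2.098^2 / (2*9.81))
  hf = 5.71928 m
Step 3 — total head: H = 14 + 5.71928 = 19.7193 m
Step 4 — hydraulic power (P = rho*g*Q*H):
  P = 1000 * 9.81 * 0.325712 * 19.7193 = 63010 W
Therefore the hydraulic power required at the pump = 63010 W.


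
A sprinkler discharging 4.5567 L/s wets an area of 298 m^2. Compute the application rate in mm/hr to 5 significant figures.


Approach: apply the application rate relation, rate = (Q/A)*3600.
rate = (4.5567 / 298) * 3600 = 55.047 mm/hr
Therefore the application rate = 55.047 mm/hr.


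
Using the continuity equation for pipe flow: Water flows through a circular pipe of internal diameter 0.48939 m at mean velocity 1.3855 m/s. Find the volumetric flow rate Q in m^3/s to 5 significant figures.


Approach: apply the continuity equation for pipe flow, Q = A * v with A = pi*(D/2)^2.
A = pi*(0.48939/2)^2 = 0.1881049 m^2
Q = 0.1881049 * 1.3855 = 0.26062 m^3/s
Therefore the volumetric flow rate Q = 0.26062 m^3/s.


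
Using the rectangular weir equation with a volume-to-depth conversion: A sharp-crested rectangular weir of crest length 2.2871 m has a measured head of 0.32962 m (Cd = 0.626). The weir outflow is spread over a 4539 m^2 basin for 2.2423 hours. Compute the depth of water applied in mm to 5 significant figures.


Approach: apply the rectangular weir equation with a volume-to-depth conversion, Q = (2/3)*Cd*L*sqrt(2g)*H^1.5; d = Q*t/A * 1000.
Step 1 — weir discharge:
  Q = (2/3)*0.626*2.2871*sqrt(2*9.81)*0.32962^1.5 = 0.8000886 m^3/s
Step 2 — volume: V = 0.8000886 * 2.2423*3600 = 6458.539 m^3
Step 3 — depth: d = V/A * 1000 = 6458.539/4539 * 1000 = 1422.9 mm
Therefore the depth of water applied = 1422.9 mm.


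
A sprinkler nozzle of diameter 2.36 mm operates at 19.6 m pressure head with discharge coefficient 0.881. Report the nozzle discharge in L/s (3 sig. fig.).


Approach: apply the orifice equation, Q = Cd*A*sqrt(2*g*h), A = pi*(d/2)^2.
A = pi*(2.36e-3/2)^2 = 4.3744e-06 m^2
Q = 0.881 * 4.3744e-06 * sqrt(2*9.81*19.6) * 1000 = 0.0756 L/s
Therefore the nozzle discharge = 0.0756 L/s.


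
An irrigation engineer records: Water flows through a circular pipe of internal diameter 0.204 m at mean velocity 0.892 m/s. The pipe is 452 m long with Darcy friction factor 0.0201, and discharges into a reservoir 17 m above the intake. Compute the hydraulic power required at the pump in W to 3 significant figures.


Approach: apply continuity + Darcy-Weisbach + hydraulic power, Q = A*v; hf = f*(L/D)*(v^2/(2g)); H = static + hf; P = rho*g*Q*H.
Step 1 — flow rate (continuity, Q = A*v):
  A = pi*(0.204/2)^2 = 0.032685 m^2
  Q = 0.032685 * 0.892 = 0.029155 m^3/s
Step 2 — friction head loss (Darcy-Weisbach):
  hf = 0.0201 * (452/0.204) * (0.892^2 / (2*9.81))
  hf = 1.8061 m
Step 3 — total head: H = 17 + 1.8061 = 18.806 m
Step 4 — hydraulic power (P = rho*g*Q*H):
  P = 1000 * 9.81 * 0.029155 * 18.806 = 5380 W
Therefore the hydraulic power required at the pump = 5380 W.


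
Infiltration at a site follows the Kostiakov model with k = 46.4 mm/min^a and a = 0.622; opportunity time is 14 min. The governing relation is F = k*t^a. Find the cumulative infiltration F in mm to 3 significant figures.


F = 46.4 * 14^0.622 = 240 mm
Therefore the cumulative infiltration F = 240 mm.


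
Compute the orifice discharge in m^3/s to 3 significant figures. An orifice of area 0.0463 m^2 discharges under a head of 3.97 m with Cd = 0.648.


Approach: apply the orifice equation, Q = Cd*A*sqrt(2*g*h).
Q = 0.648 * 0.0463 * sqrt(2*9.81*3.97) = 0.265 m^3/s
Therefore the orifice discharge = 0.265 m^3/s.


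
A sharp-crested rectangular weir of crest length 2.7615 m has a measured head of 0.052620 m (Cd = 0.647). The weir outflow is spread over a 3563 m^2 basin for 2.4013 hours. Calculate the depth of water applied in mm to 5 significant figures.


Approach: apply the rectangular weir equation with a volume-to-depth conversion, Q = (2/3)*Cd*L*sqrt(2g)*H^1.5; d = Q*t/A * 1000.
Step 1 — weir discharge:
  Q = (2/3)*0.647*2.7615*sqrt(2*9.81)*0.052620^1.5 = 0.06368451 m^3/s
Step 2 — volume: V = 0.06368451 * 2.4013*3600 = 550.5322 m^3
Step 3 — depth: d = V/A * 1000 = 550.5322/3563 * 1000 = 154.51 mm
Therefore the depth of water applied = 154.51 mm.


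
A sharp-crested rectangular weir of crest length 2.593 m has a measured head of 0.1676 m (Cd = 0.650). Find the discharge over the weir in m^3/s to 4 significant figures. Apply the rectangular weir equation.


Approach: apply the rectangular weir equation, Q = (2/3)*Cd*L*sqrt(2g)*H^1.5.
Q = (2/3)*0.650*2.593*sqrt(2*9.81)*0.1676^1.5 = 0.3415 m^3/s
Therefore the discharge over the weir = 0.3415 m^3/s.


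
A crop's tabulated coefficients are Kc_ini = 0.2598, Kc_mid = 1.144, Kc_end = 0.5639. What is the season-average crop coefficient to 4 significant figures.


Approach: apply a simple seasonal average, Kc_avg = (Kc_ini + Kc_mid + Kc_end)/3.
Kc_avg = (0.2598 + 1.144 + 0.5639)/3 = 0.6559
Therefore the season-average crop coefficient = 0.6559.


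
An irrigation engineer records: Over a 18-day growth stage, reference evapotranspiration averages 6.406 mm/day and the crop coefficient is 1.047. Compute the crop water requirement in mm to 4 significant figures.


Approach: apply the crop water requirement relation, CWR = ET0 * Kc * days.
CWR = 6.406 * 1.047 * 18 = 120.7 mm
Therefore the crop water requirement = 120.7 mm.


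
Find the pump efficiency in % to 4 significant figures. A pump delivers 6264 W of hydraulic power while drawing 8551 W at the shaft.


Approach: apply the efficiency ratio, eta = (P_out/P_in)*100.
eta = (6264 / 8551) * 100 = 73.25 %
Therefore the pump efficiency = 73.25 %.


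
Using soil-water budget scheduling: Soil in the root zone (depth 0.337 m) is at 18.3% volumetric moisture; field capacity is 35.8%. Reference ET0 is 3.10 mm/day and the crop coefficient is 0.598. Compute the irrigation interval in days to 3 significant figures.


Approach: apply soil-water budget scheduling, SMD = (FC-theta)/100*depth*1000; ETc = ET0*Kc; interval = SMD/ETc.
Step 1 — soil moisture deficit:
  SMD = (35.8 - 18.3)/100 * 0.337 * 1000 = 58.975 mm
Step 2 — daily crop ET (ETc = ET0*Kc):
  ETc = 3.10 * 0.598 = 1.8538 mm/day
Step 3 — irrigation interval (SMD/ETc):
  interval = 58.975 / 1.8538 = 31.8 days
Therefore the irrigation interval = 31.8 days.


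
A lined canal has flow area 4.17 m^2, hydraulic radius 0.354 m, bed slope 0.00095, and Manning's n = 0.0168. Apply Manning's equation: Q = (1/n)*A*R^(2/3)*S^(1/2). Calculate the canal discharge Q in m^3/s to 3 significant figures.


Q = (1/0.0168) * 4.17 * 0.354^(2/3) * 0.00095^(1/2) = 3.83 m^3/s
Therefore the canal discharge Q = 3.83 m^3/s.


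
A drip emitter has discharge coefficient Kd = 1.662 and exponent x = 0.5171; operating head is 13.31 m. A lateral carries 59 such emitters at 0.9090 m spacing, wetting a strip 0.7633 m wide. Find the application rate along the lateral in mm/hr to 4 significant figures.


Approach: apply the emitter equation with a lateral mass balance, q = Kd*h^x; Q = n*q; rate = Q/(n*spacing*width).
Step 1 — single emitter flow (q = Kd*h^x):
  q = 1.662 * 13.31^0.5171 = 6.33787 L/hr
Step 2 — total lateral flow: Q = 59 * 6.33787 = 373.934 L/hr
Step 3 — wetted area: A = 59 * 0.9090 * 0.7633 = 40.9365 m^2
Step 4 — application rate: Q/A = 373.934/40.9365 = 9.134 mm/hr
Therefore the application rate along the lateral = 9.134 mm/hr.


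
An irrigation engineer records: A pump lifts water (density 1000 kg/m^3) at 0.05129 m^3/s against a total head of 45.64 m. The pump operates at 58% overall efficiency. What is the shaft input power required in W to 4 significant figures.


Approach: apply hydraulic power then efficiency conversion, P = rho*g*Q*H; P_in = P/eta.
Step 1 — hydraulic power (P = rho*g*Q*H):
  P = 1000 * 9.81 * 0.05129 * 45.64 = 22964.0 W
Step 2 — input power: P_in = P/eta = 22964.0 / 0.58 = 39590 W
Therefore the shaft input power required = 39590 W.


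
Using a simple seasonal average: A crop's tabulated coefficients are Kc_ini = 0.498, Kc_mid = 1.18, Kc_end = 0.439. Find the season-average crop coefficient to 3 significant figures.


Approach: apply a simple seasonal average, Kc_avg = (Kc_ini + Kc_mid + Kc_end)/3.
Kc_avg = (0.498 + 1.18 + 0.439)/3 = 0.706
Therefore the season-average crop coefficient = 0.706.


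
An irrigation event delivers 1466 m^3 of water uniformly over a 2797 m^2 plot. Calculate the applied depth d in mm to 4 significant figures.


Approach: apply depth from volume over area, d = (V/A)*1000.
d = (1466 / 2797) * 1000 = 524.1 mm
Therefore the applied depth d = 524.1 mm.


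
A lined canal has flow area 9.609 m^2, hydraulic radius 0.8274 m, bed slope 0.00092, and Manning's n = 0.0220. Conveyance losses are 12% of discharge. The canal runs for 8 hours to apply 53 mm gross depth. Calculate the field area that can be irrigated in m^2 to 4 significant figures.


Approach: apply Manning's equation with a conveyance and depth budget, Q = (1/n)*A*R^(2/3)*S^(1/2); Q_field = Q*(1-loss); Area = Q_field*t/(d/1000).
Step 1 — canal discharge (Manning's equation):
  Q = (1/0.0220) * 9.609 * 0.8274^(2/3) * 0.00092^(1/2) = 11.6760 m^3/s
Step 2 — delivered flow: Q_field = 11.6760*(1 - 12/100) = 10.2749 m^3/s
Step 3 — volume delivered: V = 10.2749 * 8*3600 = 295916 m^3
Step 4 — area served: A = V / (depth/1000) = 295916 / 0.053 = 5583000 m^2
Therefore the field area that can be irrigated = 5583000 m^2.


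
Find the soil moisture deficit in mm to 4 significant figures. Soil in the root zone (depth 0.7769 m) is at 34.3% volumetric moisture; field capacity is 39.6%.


Approach: apply the soil moisture deficit relation, SMD = (FC - theta)/100 * depth * 1000.
SMD = (39.6 - 34.3)/100 * 0.7769 * 1000 = 41.18 mm
Therefore the soil moisture deficit = 41.18 mm.


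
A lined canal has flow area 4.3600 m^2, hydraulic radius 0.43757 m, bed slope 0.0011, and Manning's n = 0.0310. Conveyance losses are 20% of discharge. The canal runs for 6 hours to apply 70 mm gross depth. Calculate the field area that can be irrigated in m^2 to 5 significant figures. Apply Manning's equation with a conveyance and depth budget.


Approach: apply Manning's equation with a conveyance and depth budget, Q = (1/n)*A*R^(2/3)*S^(1/2); Q_field = Q*(1-loss); Area = Q_field*t/(d/1000).
Step 1 — canal discharge (Manning's equation):
  Q = (1/0.0310) * 4.3600 * 0.43757^(2/3) * 0.0011^(1/2) = 2.688559 m^3/s
Step 2 — delivered flow: Q_field = 2.688559*(1 - 20/100) = 2.150847 m^3/s
Step 3 — volume delivered: V = 2.150847 * 6*3600 = 46458.29 m^3
Step 4 — area served: A = V / (depth/1000) = 46458.29 / 0.07 = 663690 m^2
Therefore the field area that can be irrigated = 663690 m^2.


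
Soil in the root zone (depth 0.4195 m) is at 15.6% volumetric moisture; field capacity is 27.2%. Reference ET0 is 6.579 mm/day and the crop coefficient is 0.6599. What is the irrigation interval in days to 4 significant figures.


Approach: apply soil-water budget scheduling, SMD = (FC-theta)/100*depth*1000; ETc = ET0*Kc; interval = SMD/ETc.
Step 1 — soil moisture deficit:
  SMD = (27.2 - 15.6)/100 * 0.4195 * 1000 = 48.6620 mm
Step 2 — daily crop ET (ETc = ET0*Kc):
  ETc = 6.579 * 0.6599 = 4.34148 mm/day
Step 3 — irrigation interval (SMD/ETc):
  interval = 48.6620 / 4.34148 = 11.21 days
Therefore the irrigation interval = 11.21 days.


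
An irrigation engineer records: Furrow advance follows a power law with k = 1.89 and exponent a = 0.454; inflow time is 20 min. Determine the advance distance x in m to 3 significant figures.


Approach: apply the power-law advance function, x = k*t^a.
x = 1.89 * 20^0.454 = 7.36 m
Therefore the advance distance x = 7.36 m.


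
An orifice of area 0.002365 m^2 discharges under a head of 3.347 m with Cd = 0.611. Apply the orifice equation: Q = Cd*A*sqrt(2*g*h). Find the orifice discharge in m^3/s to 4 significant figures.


Q = 0.611 * 0.002365 * sqrt(2*9.81*3.347) = 0.01171 m^3/s
Therefore the orifice discharge = 0.01171 m^3/s.


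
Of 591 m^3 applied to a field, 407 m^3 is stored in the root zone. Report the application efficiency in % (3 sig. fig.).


Approach: apply the application efficiency ratio, Ea = (stored/applied)*100.
Ea = (407/591)*100 = 68.9 %
Therefore the application efficiency = 68.9 %.


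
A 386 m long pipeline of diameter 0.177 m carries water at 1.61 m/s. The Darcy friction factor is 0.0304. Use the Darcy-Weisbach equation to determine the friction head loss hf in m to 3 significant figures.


Approach: apply the Darcy-Weisbach equation, hf = f*(L/D)*(v^2/(2g)).
hf = 0.0304 * (386/0.177) * (1.61^2 / (2*9.81))
hf = 8.76 m
Therefore the friction head loss hf = 8.76 m.


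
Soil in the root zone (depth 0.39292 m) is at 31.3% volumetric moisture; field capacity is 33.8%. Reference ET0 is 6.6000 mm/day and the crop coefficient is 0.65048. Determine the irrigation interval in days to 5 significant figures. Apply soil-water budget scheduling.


Approach: apply soil-water budget scheduling, SMD = (FC-theta)/100*depth*1000; ETc = ET0*Kc; interval = SMD/ETc.
Step 1 — soil moisture deficit:
  SMD = (33.8 - 31.3)/100 * 0.39292 * 1000 = 9.823000 mm
Step 2 — daily crop ET (ETc = ET0*Kc):
  ETc = 6.6000 * 0.65048 = 4.293168 mm/day
Step 3 — irrigation interval (SMD/ETc):
  interval = 9.823000 / 4.293168 = 2.2881 days
Therefore the irrigation interval = 2.2881 days.


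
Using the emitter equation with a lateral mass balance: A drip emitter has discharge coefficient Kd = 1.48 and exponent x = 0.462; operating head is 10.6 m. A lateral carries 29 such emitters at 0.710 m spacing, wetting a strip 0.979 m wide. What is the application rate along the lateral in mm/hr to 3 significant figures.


Approach: apply the emitter equation with a lateral mass balance, q = Kd*h^x; Q = n*q; rate = Q/(n*spacing*width).
Step 1 — single emitter flow (q = Kd*h^x):
  q = 1.48 * 10.6^0.462 = 4.4051 L/hr
Step 2 — total lateral flow: Q = 29 * 4.4051 = 127.75 L/hr
Step 3 — wetted area: A = 29 * 0.710 * 0.979 = 20.158 m^2
Step 4 — application rate: Q/A = 127.75/20.158 = 6.34 mm/hr
Therefore the application rate along the lateral = 6.34 mm/hr.


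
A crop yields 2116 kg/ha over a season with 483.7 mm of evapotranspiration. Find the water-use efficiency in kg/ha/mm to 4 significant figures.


Approach: apply the water-use efficiency ratio, WUE = yield/ET.
WUE = 2116 / 483.7 = 4.375 kg/ha/mm
Therefore the water-use efficiency = 4.375 kg/ha/mm.


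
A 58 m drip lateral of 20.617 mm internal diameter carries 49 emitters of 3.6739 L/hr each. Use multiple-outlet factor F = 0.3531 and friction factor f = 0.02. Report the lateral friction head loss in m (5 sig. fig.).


Approach: apply Darcy-Weisbach with the multiple-outlet F-factor, Q = n*q/(3600*1000) m^3/s; v = Q/A; hf = F*f*(L/D)*(v^2/(2g)).
Q = 49*3.6739/(3600*1000) = 5.000586e-05 m^3/s
A = pi*(20.617e-3/2)^2 = 3.338419e-04 m^2, so v = Q/A = 0.1497891 m/s
hf = 0.3531*0.02*(58/0.020617)*(0.1497891^2/(2*9.81)) = 0.022719 m
Therefore the lateral friction head loss = 0.022719 m.


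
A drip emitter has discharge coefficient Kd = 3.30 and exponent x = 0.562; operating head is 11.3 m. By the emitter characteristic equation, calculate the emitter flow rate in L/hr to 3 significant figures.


Approach: apply the emitter characteristic equation, q = Kd * h^x.
q = 3.30 * 11.3^0.562 = 12.9 L/hr
Therefore the emitter flow rate = 12.9 L/hr.


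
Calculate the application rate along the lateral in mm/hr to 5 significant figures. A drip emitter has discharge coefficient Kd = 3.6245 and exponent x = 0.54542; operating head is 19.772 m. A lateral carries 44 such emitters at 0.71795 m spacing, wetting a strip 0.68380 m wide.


Approach: apply the emitter equation with a lateral mass balance, q = Kd*h^x; Q = n*q; rate = Q/(n*spacing*width).
Step 1 — single emitter flow (q = Kd*h^x):
  q = 3.6245 * 19.772^0.54542 = 18.45610 L/hr
Step 2 — total lateral flow: Q = 44 * 18.45610 = 812.0686 L/hr
Step 3 — wetted area: A = 44 * 0.71795 * 0.68380 = 21.60111 m^2
Step 4 — application rate: Q/A = 812.0686/21.60111 = 37.594 mm/hr
Therefore the application rate along the lateral = 37.594 mm/hr.


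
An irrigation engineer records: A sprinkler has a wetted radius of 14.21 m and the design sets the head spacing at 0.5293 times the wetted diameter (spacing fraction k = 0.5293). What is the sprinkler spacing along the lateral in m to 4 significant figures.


Approach: apply the sprinkler spacing rule (spacing as a fraction of wetted diameter), S = k*(2*R).
S = 0.5293 * (2 * 14.21) = 15.04 m
Therefore the sprinkler spacing along the lateral = 15.04 m.


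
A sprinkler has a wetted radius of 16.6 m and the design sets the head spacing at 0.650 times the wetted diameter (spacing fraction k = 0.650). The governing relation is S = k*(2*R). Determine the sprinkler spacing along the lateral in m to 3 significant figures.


S = 0.650 * (2 * 16.6) = 21.6 m
Therefore the sprinkler spacing along the lateral = 21.6 m.


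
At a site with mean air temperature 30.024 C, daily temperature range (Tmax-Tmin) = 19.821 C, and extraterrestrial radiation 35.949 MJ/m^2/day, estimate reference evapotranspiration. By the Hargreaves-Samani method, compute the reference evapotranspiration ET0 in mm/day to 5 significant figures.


Approach: apply the Hargreaves-Samani method, ET0 = 0.0023*(Tmean+17.8)*sqrt(Tmax-Tmin)*0.408*Ra.
ET0 = 0.0023*(30.024+17.8)*sqrt(19.821)*0.408*35.949 = 7.1826 mm/day
Therefore the reference evapotranspiration ET0 = 7.1826 mm/day.


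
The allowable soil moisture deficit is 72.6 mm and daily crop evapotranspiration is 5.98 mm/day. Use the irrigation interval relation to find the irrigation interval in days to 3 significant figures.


Approach: apply the irrigation interval relation, interval = SMD / ETc.
interval = 72.6 / 5.98 = 12.1 days
Therefore the irrigation interval = 12.1 days.


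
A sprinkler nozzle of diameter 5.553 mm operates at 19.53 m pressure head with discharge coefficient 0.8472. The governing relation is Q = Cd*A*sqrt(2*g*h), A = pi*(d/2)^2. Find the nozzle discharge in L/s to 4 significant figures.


A = pi*(5.553e-3/2)^2 = 2.42184e-05 m^2
Q = 0.8472 * 2.42184e-05 * sqrt(2*9.81*19.53) * 1000 = 0.4016 L/s
Therefore the nozzle discharge = 0.4016 L/s.


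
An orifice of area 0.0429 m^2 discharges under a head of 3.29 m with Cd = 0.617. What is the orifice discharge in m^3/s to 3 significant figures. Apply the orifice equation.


Approach: apply the orifice equation, Q = Cd*A*sqrt(2*g*h).
Q = 0.617 * 0.0429 * sqrt(2*9.81*3.29) = 0.213 m^3/s
Therefore the orifice discharge = 0.213 m^3/s.


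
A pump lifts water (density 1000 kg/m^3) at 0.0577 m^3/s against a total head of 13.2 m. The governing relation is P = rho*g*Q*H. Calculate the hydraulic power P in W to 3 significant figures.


P = 1000 * 9.81 * 0.0577 * 13.2 = 7470 W
Therefore the hydraulic power P = 7470 W.


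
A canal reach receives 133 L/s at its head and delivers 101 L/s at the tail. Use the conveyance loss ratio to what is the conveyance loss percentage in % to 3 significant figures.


Approach: apply the conveyance loss ratio, loss% = ((Q_head - Q_tail)/Q_head)*100.
loss = ((133 - 101)/133)*100 = 24.1 %
Therefore the conveyance loss percentage = 24.1 %.


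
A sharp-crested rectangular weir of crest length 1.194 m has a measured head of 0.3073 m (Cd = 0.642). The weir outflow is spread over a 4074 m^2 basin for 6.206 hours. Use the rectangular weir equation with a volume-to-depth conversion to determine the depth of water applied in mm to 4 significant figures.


Approach: apply the rectangular weir equation with a volume-to-depth conversion, Q = (2/3)*Cd*L*sqrt(2g)*H^1.5; d = Q*t/A * 1000.
Step 1 — weir discharge:
  Q = (2/3)*0.642*1.194*sqrt(2*9.81)*0.3073^1.5 = 0.385604 m^3/s
Step 2 — volume: V = 0.385604 * 6.206*3600 = 8615.01 m^3
Step 3 — depth: d = V/A * 1000 = 8615.01/4074 * 1000 = 2115 mm
Therefore the depth of water applied = 2115 mm.


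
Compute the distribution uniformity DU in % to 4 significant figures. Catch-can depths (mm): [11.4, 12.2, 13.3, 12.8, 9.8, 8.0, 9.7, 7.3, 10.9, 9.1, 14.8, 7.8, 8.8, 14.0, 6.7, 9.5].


Approach: apply the low-quarter distribution uniformity, DU = (mean of lowest quarter of readings / overall mean)*100.
sorted lowest 4 of 16: [6.7, 7.3, 7.8, 8.0] -> mean = 7.45000 mm
overall mean = 10.3812 mm
DU = (7.45000/10.3812)*100 = 71.76 %
Therefore the distribution uniformity DU = 71.76 %.


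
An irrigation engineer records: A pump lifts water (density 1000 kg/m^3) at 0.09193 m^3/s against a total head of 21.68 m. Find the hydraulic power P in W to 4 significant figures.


Approach: apply the hydraulic power relation, P = rho*g*Q*H.
P = 1000 * 9.81 * 0.09193 * 21.68 = 19550 W
Therefore the hydraulic power P = 19550 W.


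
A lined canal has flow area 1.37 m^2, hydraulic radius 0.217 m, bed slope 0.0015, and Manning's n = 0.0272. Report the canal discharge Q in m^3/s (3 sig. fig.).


Approach: apply Manning's equation, Q = (1/n)*A*R^(2/3)*S^(1/2).
Q = (1/0.0272) * 1.37 * 0.217^(2/3) * 0.0015^(1/2) = 0.704 m^3/s
Therefore the canal discharge Q = 0.704 m^3/s.


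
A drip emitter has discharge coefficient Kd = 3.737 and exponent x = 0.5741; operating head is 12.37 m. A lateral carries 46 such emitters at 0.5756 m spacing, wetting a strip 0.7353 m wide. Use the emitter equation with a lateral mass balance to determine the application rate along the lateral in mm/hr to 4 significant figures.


Approach: apply the emitter equation with a lateral mass balance, q = Kd*h^x; Q = n*q; rate = Q/(n*spacing*width).
Step 1 — single emitter flow (q = Kd*h^x):
  q = 3.737 * 12.37^0.5741 = 15.8363 L/hr
Step 2 — total lateral flow: Q = 46 * 15.8363 = 728.468 L/hr
Step 3 — wetted area: A = 46 * 0.5756 * 0.7353 = 19.4690 m^2
Step 4 — application rate: Q/A = 728.468/19.4690 = 37.42 mm/hr
Therefore the application rate along the lateral = 37.42 mm/hr.


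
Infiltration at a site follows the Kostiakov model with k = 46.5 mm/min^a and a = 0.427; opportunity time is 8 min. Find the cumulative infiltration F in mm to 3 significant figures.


Approach: apply the Kostiakov infiltration equation, F = k*t^a.
F = 46.5 * 8^0.427 = 113 mm
Therefore the cumulative infiltration F = 113 mm.


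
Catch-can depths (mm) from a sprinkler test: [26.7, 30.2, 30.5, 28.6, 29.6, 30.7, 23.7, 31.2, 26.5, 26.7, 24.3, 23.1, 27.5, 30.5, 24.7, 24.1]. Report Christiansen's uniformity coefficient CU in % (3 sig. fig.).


Approach: apply Christiansen's uniformity coefficient, CU = (1 - mean_abs_deviation/mean)*100.
mean = 27.413 mm
mean |d_i - mean| = 2.4375 mm
CU = (1 - 2.4375/27.413)*100 = 91.1 %
Therefore Christiansen's uniformity coefficient CU = 91.1 %.
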